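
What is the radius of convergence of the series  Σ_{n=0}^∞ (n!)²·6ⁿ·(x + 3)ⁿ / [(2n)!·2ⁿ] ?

Apply the ratio test: |a_{n+1}| / |a_n| = (n+1)²/[(2n+1)·(2n+2)] · 6/2, which tends to 3/4 as n → ∞.
Thus R = 1/(3/4) = 4/3.

R = 4/3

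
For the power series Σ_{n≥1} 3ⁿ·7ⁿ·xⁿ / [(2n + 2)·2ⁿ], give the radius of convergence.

R = 2/21

By the ratio test, |a_{n+1}/a_n| = [(2n + 2)/(2(n+1) + 2)] · 3·7/2 → 21/2.
Thus R = 1/(21/2) = 2/21.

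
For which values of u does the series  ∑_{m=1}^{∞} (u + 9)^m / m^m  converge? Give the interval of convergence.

By the Cauchy root test, |a_m|^(1/m) = 1/m → 0.
Since the m-th root of |a_m| tends to 0, the series converges for all real u; R = ∞.

(−∞, ∞)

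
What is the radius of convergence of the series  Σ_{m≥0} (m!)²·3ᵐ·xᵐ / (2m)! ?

R = 4/3

Apply the ratio test: |a_{m+1}| / |a_m| = (m+1)²/[(2m+1)·(2m+2)] · 3, which tends to 3/4 as m → ∞.
Hence the series converges for |x| < 1/(3/4) = 4/3, so the radius of convergence is 4/3.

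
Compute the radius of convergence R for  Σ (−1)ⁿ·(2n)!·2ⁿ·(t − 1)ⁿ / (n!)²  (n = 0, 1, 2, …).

R = 1/8

The ratio of consecutive coefficients is (2n+1)·(2n+2)/(n+1)² · 2 → 8.
Convergence for |t − 1| · 8 < 1, i.e. |t − 1| < 1/8. So R = 1/8.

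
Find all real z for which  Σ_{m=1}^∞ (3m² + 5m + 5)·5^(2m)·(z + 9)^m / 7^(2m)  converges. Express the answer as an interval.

The ratio of consecutive coefficients is [(3(m+1)² + 5(m+1) + 5)/(3m² + 5m + 5)] · 25/49 → 25/49.
The series converges when 25/49 · |z + 9| < 1, giving R = 49/25.
Endpoint z = -176/25: the terms do not tend to 0, so the series diverges.
At z = -274/25: the terms have absolute value of order m², which does not tend to 0, so the series diverges by the divergence test.

(-274/25, -176/25)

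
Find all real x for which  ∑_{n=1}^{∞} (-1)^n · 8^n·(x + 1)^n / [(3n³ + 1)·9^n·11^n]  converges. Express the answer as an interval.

Apply the ratio test: |a_{n+1}| / |a_n| = [(3n³ + 1)/(3(n+1)³ + 1)] · 8/(9·11), which tends to 8/99 as n → ∞.
Hence the series converges for |x + 1| < 1/(8/99) = 99/8, so the radius of convergence is 99/8.
Endpoint x = 91/8: absolute convergence follows by limit comparison with Σ 1/n³.
Endpoint x = -107/8: absolute convergence follows by limit comparison with Σ 1/n³.

[-107/8, 91/8]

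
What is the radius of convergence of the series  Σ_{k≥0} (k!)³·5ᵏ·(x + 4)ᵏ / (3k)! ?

Apply the ratio test: |a_{k+1}| / |a_k| = (k+1)³/[(3k+1)·(3k+2)·(3k+3)] · 5, which tends to 5/27 as k → ∞.
Hence the series converges for |x + 4| < 1/(5/27) = 27/5, so the radius of convergence is 27/5.

R = 27/5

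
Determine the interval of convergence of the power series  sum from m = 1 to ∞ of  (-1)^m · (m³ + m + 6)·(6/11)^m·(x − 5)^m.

Ratio test: |a_{m+1}/a_m| = [((m+1)³ + (m+1) + 6)/(m³ + m + 6)] · 6/11 → 6/11 as m → ∞.
Hence the series converges for |x − 5| < 1/(6/11) = 11/6, so the radius of convergence is 11/6.
Endpoint x = 41/6: the terms do not tend to 0, so the series diverges.
Check x = 19/6: the terms have absolute value of order m³, which does not tend to 0, so the series diverges by the divergence test.

(19/6, 41/6)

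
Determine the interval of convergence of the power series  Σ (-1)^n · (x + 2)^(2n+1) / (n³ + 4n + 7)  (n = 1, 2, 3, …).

[-3, -1]

Ratio test: |a_{n+1}/a_n| = (n³ + 4n + 7)/((n+1)³ + 4(n+1) + 7) → 1 as n → ∞.
Successive powers of (x + 2) differ by 2, so the series converges when |x + 2|² · 1 < 1, i.e. |x + 2| < √(1) = 1. So R = 1.
When x = -1, absolute convergence follows by limit comparison with Σ 1/n³.
At x = -3: the terms are on the order of 1/n³, so the series converges absolutely by comparison with the p-series (p = 3 > 1).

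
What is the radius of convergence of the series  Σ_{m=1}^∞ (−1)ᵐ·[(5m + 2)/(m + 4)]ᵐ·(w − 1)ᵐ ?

R = 1/5

Applying the root test, |a_m|^(1/m) = (5m + 2)/(m + 4) → 5.
Thus R = 1/(5) = 1/5.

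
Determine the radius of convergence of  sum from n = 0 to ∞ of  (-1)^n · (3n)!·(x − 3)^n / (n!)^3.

R = 1/27

Apply the ratio test: |a_{n+1}| / |a_n| = (3n+1)·(3n+2)·(3n+3)/(n+1)³, which tends to 27 as n → ∞.
Convergence for |x − 3| · 27 < 1, i.e. |x − 3| < 1/27. So R = 1/27.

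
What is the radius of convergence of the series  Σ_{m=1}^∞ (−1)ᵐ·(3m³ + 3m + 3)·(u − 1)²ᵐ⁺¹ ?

R = 1

Ratio test: |a_{m+1}/a_m| = (3(m+1)³ + 3(m+1) + 3)/(3m³ + 3m + 3) → 1 as m → ∞.
Since the exponent of (u − 1) increases by 2 each term, convergence requires |u − 1|² < 1, hence R = 1.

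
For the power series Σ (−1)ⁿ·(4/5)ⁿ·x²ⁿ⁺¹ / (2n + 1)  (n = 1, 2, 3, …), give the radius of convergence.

R = √5/2

Apply the ratio test: |a_{n+1}| / |a_n| = [(2n + 1)/(2(n+1) + 1)] · 4/5, which tends to 4/5 as n → ∞.
Writing y = x², the series in y has radius 5/4, so |x| < √(5/4) and R = √5/2.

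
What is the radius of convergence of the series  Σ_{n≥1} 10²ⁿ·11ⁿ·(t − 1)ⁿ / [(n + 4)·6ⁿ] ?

R = 3/550

Ratio test: |a_{n+1}/a_n| = [(n + 4)/((n+1) + 4)] · 100·11/6 → 550/3 as n → ∞.
Convergence for |t − 1| · 550/3 < 1, i.e. |t − 1| < 3/550. So R = 3/550.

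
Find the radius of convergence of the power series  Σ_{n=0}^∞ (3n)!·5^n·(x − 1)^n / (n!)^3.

The ratio of consecutive coefficients is (3n+1)·(3n+2)·(3n+3)/(n+1)³ · 5 → 135.
The series converges when 135 · |x − 1| < 1, giving R = 1/135.

R = 1/135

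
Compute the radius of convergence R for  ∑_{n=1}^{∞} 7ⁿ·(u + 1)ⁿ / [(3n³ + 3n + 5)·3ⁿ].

R = 3/7

The ratio of consecutive coefficients is [(3n³ + 3n + 5)/(3(n+1)³ + 3(n+1) + 5)] · 7/3 → 7/3.
Hence the series converges for |u + 1| < 1/(7/3) = 3/7, so the radius of convergence is 3/7.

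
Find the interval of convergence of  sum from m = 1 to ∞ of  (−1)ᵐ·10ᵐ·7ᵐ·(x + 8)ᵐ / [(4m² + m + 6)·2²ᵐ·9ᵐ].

The ratio of consecutive coefficients is [(4m² + m + 6)/(4(m+1)² + (m+1) + 6)] · 10·7/(4·9) → 35/18.
Thus R = 1/(35/18) = 18/35.
Check x = -262/35: the series is dominated by a constant times Σ 1/m², which converges (p = 2 > 1).
Check x = -298/35: absolute convergence follows by limit comparison with Σ 1/m².

[-298/35, -262/35]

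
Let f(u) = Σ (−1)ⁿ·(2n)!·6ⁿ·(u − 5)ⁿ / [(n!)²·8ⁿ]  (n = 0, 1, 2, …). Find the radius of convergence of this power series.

R = 1/3

Ratio test: |a_{n+1}/a_n| = (2n+1)·(2n+2)/(n+1)² · 6/8 → 3 as n → ∞.
Thus R = 1/(3) = 1/3.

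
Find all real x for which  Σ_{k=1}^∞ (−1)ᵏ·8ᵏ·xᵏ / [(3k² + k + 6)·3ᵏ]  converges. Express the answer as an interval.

[-3/8, 3/8]

Apply the ratio test: |a_{k+1}| / |a_k| = [(3k² + k + 6)/(3(k+1)² + (k+1) + 6)] · 8/3, which tends to 8/3 as k → ∞.
Convergence for |x| · 8/3 < 1, i.e. |x| < 3/8. So R = 3/8.
When x = 3/8, the series is dominated by a constant times Σ 1/k², which converges (p = 2 > 1).
Endpoint x = -3/8: the terms are on the order of 1/k², so the series converges absolutely by comparison with the p-series (p = 2 > 1).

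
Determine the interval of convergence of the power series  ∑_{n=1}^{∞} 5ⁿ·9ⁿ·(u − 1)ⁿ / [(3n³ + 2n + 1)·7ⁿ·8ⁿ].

[-11/45, 101/45]

Apply the ratio test: |a_{n+1}| / |a_n| = [(3n³ + 2n + 1)/(3(n+1)³ + 2(n+1) + 1)] · 5·9/(7·8), which tends to 45/56 as n → ∞.
Convergence for |u − 1| · 45/56 < 1, i.e. |u − 1| < 56/45. So R = 56/45.
Endpoint u = 101/45: absolute convergence follows by limit comparison with Σ 1/n³.
Endpoint u = -11/45: the series is dominated by a constant times Σ 1/n³, which converges (p = 3 > 1).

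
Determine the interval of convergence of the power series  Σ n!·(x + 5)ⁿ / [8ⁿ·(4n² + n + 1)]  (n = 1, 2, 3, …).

{-5}

Ratio test: |a_{n+1}/a_n| = (n+1) · 1/8 · (4n² + n + 1)/(4(n+1)² + (n+1) + 1) → ∞ as n → ∞.
Since the ratio → ∞, the series diverges for every x ≠ -5, and R = 0.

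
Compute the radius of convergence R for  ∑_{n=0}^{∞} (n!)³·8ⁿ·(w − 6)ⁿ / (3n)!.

R = 27/8

Apply the ratio test: |a_{n+1}| / |a_n| = (n+1)³/[(3n+1)·(3n+2)·(3n+3)] · 8, which tends to 8/27 as n → ∞.
Thus R = 1/(8/27) = 27/8.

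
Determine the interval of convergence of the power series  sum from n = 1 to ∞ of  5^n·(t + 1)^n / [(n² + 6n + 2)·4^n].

[-9/5, -1/5]

By the ratio test, |a_{n+1}/a_n| = [(n² + 6n + 2)/((n+1)² + 6(n+1) + 2)] · 5/4 → 5/4.
Convergence for |t + 1| · 5/4 < 1, i.e. |t + 1| < 4/5. So R = 4/5.
Endpoint t = -1/5: the terms are on the order of 1/n², so the series converges absolutely by comparison with the p-series (p = 2 > 1).
When t = -9/5, the series is dominated by a constant times Σ 1/n², which converges (p = 2 > 1).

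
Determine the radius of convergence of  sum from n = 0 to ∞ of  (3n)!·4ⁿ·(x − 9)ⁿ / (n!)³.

R = 1/108

The ratio of consecutive coefficients is (3n+1)·(3n+2)·(3n+3)/(n+1)³ · 4 → 108.
The series converges when 108 · |x − 9| < 1, giving R = 1/108.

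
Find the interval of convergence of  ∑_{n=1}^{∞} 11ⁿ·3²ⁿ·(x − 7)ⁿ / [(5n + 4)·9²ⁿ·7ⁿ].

[14/11, 140/11)

The ratio of consecutive coefficients is [(5n + 4)/(5(n+1) + 4)] · 11·9/(81·7) → 11/63.
Hence the series converges for |x − 7| < 1/(11/63) = 63/11, so the radius of convergence is 63/11.
When x = 140/11, the terms are asymptotic to a nonzero constant times 1/n, so the series diverges by limit comparison with Σ 1/n.
At x = 14/11: an alternating series whose terms decrease to 0 in absolute value, so it converges by the Leibniz criterion.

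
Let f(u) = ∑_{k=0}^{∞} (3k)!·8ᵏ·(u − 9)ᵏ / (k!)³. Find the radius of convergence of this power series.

Ratio test: |a_{k+1}/a_k| = (3k+1)·(3k+2)·(3k+3)/(k+1)³ · 8 → 216 as k → ∞.
Hence the series converges for |u − 9| < 1/(216) = 1/216, so the radius of convergence is 1/216.

R = 1/216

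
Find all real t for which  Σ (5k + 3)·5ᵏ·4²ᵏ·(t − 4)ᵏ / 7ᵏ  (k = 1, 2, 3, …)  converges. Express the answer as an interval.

Apply the ratio test: |a_{k+1}| / |a_k| = [(5(k+1) + 3)/(5k + 3)] · 5·16/7, which tends to 80/7 as k → ∞.
Thus R = 1/(80/7) = 7/80.
At t = 327/80: the k-th term does not approach 0; divergence by the term test.
When t = 313/80, the terms have absolute value of order k, which does not tend to 0, so the series diverges by the divergence test.

(313/80, 327/80)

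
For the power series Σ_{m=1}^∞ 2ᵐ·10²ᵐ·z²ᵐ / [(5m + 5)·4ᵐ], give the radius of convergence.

The ratio of consecutive coefficients is [(5m + 5)/(5(m+1) + 5)] · 2·100/4 → 50.
Since the exponent of z increases by 2 each term, convergence requires |z|² < 1/50, hence R = √2/10.

R = √2/10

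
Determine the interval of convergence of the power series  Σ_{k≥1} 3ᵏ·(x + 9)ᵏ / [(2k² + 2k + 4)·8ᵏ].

[-35/3, -19/3]

Apply the ratio test: |a_{k+1}| / |a_k| = [(2k² + 2k + 4)/(2(k+1)² + 2(k+1) + 4)] · 3/8, which tends to 3/8 as k → ∞.
Thus R = 1/(3/8) = 8/3.
When x = -19/3, the terms are on the order of 1/k², so the series converges absolutely by comparison with the p-series (p = 2 > 1).
When x = -35/3, the terms are on the order of 1/k², so the series converges absolutely by comparison with the p-series (p = 2 > 1).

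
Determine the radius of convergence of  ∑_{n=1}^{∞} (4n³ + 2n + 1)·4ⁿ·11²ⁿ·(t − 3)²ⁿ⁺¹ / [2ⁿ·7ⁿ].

Apply the ratio test: |a_{n+1}| / |a_n| = [(4(n+1)³ + 2(n+1) + 1)/(4n³ + 2n + 1)] · 4·121/(2·7), which tends to 242/7 as n → ∞.
Writing y = (t − 3)², the series in y has radius 7/242, so |t − 3| < √(7/242) and R = √14/22.

R = √14/22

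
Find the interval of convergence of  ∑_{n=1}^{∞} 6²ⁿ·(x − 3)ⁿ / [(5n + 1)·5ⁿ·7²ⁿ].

[-137/36, 353/36)

Ratio test: |a_{n+1}/a_n| = [(5n + 1)/(5(n+1) + 1)] · 36/(5·49) → 36/245 as n → ∞.
Hence the series converges for |x − 3| < 1/(36/245) = 245/36, so the radius of convergence is 245/36.
Check x = 353/36: the terms behave like c/n; limit comparison with the harmonic series gives divergence.
Check x = -137/36: the terms alternate in sign and decrease monotonically to 0 in absolute value (size ~ c/n), so the alternating series test gives convergence.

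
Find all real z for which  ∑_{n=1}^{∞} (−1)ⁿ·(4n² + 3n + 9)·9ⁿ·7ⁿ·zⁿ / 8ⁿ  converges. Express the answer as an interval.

Ratio test: |a_{n+1}/a_n| = [(4(n+1)² + 3(n+1) + 9)/(4n² + 3n + 9)] · 9·7/8 → 63/8 as n → ∞.
Hence the series converges for |z| < 1/(63/8) = 8/63, so the radius of convergence is 8/63.
Check z = 8/63: the terms have absolute value of order n², which does not tend to 0, so the series diverges by the divergence test.
When z = -8/63, the terms have absolute value of order n², which does not tend to 0, so the series diverges by the divergence test.

(-8/63, 8/63)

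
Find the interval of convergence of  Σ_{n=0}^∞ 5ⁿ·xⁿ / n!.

By the ratio test, |a_{n+1}/a_n| = 5 · 1/(n+1) → 0.
The ratio tends to 0 regardless of x, hence R = ∞.

(−∞, ∞)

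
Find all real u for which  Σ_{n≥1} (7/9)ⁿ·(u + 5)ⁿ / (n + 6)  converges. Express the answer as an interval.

[-44/7, -26/7)

By the ratio test, |a_{n+1}/a_n| = [(n + 6)/((n+1) + 6)] · 7/9 → 7/9.
Convergence for |u + 5| · 7/9 < 1, i.e. |u + 5| < 9/7. So R = 9/7.
At u = -26/7: the terms are asymptotic to a nonzero constant times 1/n, so the series diverges by limit comparison with Σ 1/n.
At u = -44/7: an alternating series whose terms decrease to 0 in absolute value, so it converges by the Leibniz criterion.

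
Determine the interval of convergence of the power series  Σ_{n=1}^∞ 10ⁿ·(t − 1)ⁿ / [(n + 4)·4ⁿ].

[3/5, 7/5)

Ratio test: |a_{n+1}/a_n| = [(n + 4)/((n+1) + 4)] · 10/4 → 5/2 as n → ∞.
Hence the series converges for |t − 1| < 1/(5/2) = 2/5, so the radius of convergence is 2/5.
Check t = 7/5: comparison with the harmonic series Σ 1/n shows the series diverges.
Endpoint t = 3/5: convergence follows from the alternating series test (terms decrease monotonically to 0).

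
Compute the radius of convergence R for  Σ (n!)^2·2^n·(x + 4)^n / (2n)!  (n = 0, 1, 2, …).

R = 2

The ratio of consecutive coefficients is (n+1)²/[(2n+1)·(2n+2)] · 2 → 1/2.
The series converges when 1/2 · |x + 4| < 1, giving R = 2.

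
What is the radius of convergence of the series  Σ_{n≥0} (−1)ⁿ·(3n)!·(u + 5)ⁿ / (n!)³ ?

R = 1/27

Ratio test: |a_{n+1}/a_n| = (3n+1)·(3n+2)·(3n+3)/(n+1)³ → 27 as n → ∞.
Thus R = 1/(27) = 1/27.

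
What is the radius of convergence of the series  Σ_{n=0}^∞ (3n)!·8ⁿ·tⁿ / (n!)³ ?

Ratio test: |a_{n+1}/a_n| = (3n+1)·(3n+2)·(3n+3)/(n+1)³ · 8 → 216 as n → ∞.
The series converges when 216 · |t| < 1, giving R = 1/216.

R = 1/216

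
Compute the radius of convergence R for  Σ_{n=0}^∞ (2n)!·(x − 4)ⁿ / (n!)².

R = 1/4

Ratio test: |a_{n+1}/a_n| = (2n+1)·(2n+2)/(n+1)² → 4 as n → ∞.
Thus R = 1/(4) = 1/4.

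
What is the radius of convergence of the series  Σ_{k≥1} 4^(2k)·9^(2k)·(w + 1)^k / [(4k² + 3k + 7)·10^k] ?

The ratio of consecutive coefficients is [(4k² + 3k + 7)/(4(k+1)² + 3(k+1) + 7)] · 16·81/10 → 648/5.
Convergence for |w + 1| · 648/5 < 1, i.e. |w + 1| < 5/648. So R = 5/648.

R = 5/648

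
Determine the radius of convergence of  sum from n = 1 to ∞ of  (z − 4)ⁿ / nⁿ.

R = ∞

Root test: |a_n|^(1/n) = 1/n → 0.
The limit is 0 for every z, so R = ∞.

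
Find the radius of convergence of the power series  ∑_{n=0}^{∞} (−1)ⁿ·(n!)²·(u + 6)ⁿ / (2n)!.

R = 4

Ratio test: |a_{n+1}/a_n| = (n+1)²/[(2n+1)·(2n+2)] → 1/4 as n → ∞.
The series converges when 1/4 · |u + 6| < 1, giving R = 4.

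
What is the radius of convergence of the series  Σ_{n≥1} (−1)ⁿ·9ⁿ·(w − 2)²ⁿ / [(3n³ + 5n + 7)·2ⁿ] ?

Apply the ratio test: |a_{n+1}| / |a_n| = [(3n³ + 5n + 7)/(3(n+1)³ + 5(n+1) + 7)] · 9/2, which tends to 9/2 as n → ∞.
Successive powers of (w − 2) differ by 2, so the series converges when |w − 2|² · 9/2 < 1, i.e. |w − 2| < √(2/9). So R = √2/3.

R = √2/3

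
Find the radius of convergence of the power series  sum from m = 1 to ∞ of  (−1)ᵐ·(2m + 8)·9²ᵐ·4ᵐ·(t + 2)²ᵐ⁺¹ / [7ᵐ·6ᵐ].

Ratio test: |a_{m+1}/a_m| = [(2(m+1) + 8)/(2m + 8)] · 81·4/(7·6) → 54/7 as m → ∞.
Since the exponent of (t + 2) increases by 2 each term, convergence requires |t + 2|² < 7/54, hence R = √42/18.

R = √42/18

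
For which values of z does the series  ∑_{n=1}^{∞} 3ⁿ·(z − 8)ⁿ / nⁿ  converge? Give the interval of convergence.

(−∞, ∞)

By the Cauchy root test, |a_n|^(1/n) = 3/n → 0.
Since the n-th root of |a_n| tends to 0, the series converges for all real z; R = ∞.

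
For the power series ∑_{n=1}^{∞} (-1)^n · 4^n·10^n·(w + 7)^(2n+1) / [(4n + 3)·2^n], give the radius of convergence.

R = √5/10

Apply the ratio test: |a_{n+1}| / |a_n| = [(4n + 3)/(4(n+1) + 3)] · 4·10/2, which tends to 20 as n → ∞.
Writing y = (w + 7)², the series in y has radius 1/20, so |w + 7| < √(1/20) and R = √5/10.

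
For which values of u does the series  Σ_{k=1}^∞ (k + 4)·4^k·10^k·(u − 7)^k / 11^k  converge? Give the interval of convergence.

By the ratio test, |a_{k+1}/a_k| = [((k+1) + 4)/(k + 4)] · 4·10/11 → 40/11.
Hence the series converges for |u − 7| < 1/(40/11) = 11/40, so the radius of convergence is 11/40.
When u = 291/40, the k-th term does not approach 0; divergence by the term test.
Endpoint u = 269/40: the terms do not tend to 0, so the series diverges.

(269/40, 291/40)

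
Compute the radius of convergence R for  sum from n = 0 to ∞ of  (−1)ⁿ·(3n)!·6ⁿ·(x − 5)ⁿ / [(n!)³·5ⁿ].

R = 5/162

Ratio test: |a_{n+1}/a_n| = (3n+1)·(3n+2)·(3n+3)/(n+1)³ · 6/5 → 162/5 as n → ∞.
Thus R = 1/(162/5) = 5/162.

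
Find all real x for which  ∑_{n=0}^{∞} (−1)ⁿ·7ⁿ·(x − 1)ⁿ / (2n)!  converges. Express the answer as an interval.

By the ratio test, |a_{n+1}/a_n| = 7 · 1/[(2n+1)·(2n+2)] → 0.
Since the limit is 0 < 1 for every x, the series converges on all of ℝ and R = ∞.

(−∞, ∞)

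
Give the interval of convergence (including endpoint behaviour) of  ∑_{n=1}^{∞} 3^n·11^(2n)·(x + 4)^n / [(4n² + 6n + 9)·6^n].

By the ratio test, |a_{n+1}/a_n| = [(4n² + 6n + 9)/(4(n+1)² + 6(n+1) + 9)] · 3·121/6 → 121/2.
Convergence for |x + 4| · 121/2 < 1, i.e. |x + 4| < 2/121. So R = 2/121.
Check x = -482/121: the series is dominated by a constant times Σ 1/n², which converges (p = 2 > 1).
When x = -486/121, the terms are on the order of 1/n², so the series converges absolutely by comparison with the p-series (p = 2 > 1).

[-486/121, -482/121]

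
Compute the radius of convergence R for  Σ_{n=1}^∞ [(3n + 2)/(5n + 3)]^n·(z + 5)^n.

R = 5/3

Root test: |a_n|^(1/n) = (3n + 2)/(5n + 3) → 3/5.
Convergence for |z + 5| · 3/5 < 1, i.e. |z + 5| < 5/3. So R = 5/3.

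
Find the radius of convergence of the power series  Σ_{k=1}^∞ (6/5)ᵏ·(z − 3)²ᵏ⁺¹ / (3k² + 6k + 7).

By the ratio test, |a_{k+1}/a_k| = [(3k² + 6k + 7)/(3(k+1)² + 6(k+1) + 7)] · 6/5 → 6/5.
Writing y = (z − 3)², the series in y has radius 5/6, so |z − 3| < √(5/6) and R = √30/6.

R = √30/6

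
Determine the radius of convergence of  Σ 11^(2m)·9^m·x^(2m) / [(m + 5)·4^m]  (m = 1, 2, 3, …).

Ratio test: |a_{m+1}/a_m| = [(m + 5)/((m+1) + 5)] · 121·9/4 → 1089/4 as m → ∞.
Successive powers of x differ by 2, so the series converges when |x|² · 1089/4 < 1, i.e. |x| < √(4/1089) = 2/33. So R = 2/33.

R = 2/33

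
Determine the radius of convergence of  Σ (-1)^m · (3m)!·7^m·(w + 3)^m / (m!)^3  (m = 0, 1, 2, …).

R = 1/189

Apply the ratio test: |a_{m+1}| / |a_m| = (3m+1)·(3m+2)·(3m+3)/(m+1)³ · 7, which tends to 189 as m → ∞.
Thus R = 1/(189) = 1/189.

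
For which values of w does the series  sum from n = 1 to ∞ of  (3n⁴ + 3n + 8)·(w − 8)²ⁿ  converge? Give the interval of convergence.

(7, 9)

By the ratio test, |a_{n+1}/a_n| = (3(n+1)⁴ + 3(n+1) + 8)/(3n⁴ + 3n + 8) → 1.
Since the exponent of (w − 8) increases by 2 each term, convergence requires |w − 8|² < 1, hence R = 1.
When w = 9, the terms have absolute value of order n⁴, which does not tend to 0, so the series diverges by the divergence test.
When w = 7, the n-th term does not approach 0; divergence by the term test.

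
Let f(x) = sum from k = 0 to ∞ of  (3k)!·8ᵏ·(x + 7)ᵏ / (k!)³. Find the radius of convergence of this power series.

Apply the ratio test: |a_{k+1}| / |a_k| = (3k+1)·(3k+2)·(3k+3)/(k+1)³ · 8, which tends to 216 as k → ∞.
The series converges when 216 · |x + 7| < 1, giving R = 1/216.

R = 1/216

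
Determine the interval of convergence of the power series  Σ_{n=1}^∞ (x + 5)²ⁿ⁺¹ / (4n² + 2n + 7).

By the ratio test, |a_{n+1}/a_n| = (4n² + 2n + 7)/(4(n+1)² + 2(n+1) + 7) → 1.
Since the exponent of (x + 5) increases by 2 each term, convergence requires |x + 5|² < 1, hence R = 1.
Check x = -4: absolute convergence follows by limit comparison with Σ 1/n².
At x = -6: the series is dominated by a constant times Σ 1/n², which converges (p = 2 > 1).

[-6, -4]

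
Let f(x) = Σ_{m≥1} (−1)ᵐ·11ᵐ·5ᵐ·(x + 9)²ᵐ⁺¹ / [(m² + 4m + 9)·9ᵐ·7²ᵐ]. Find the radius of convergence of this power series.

R = 21√55/55

Apply the ratio test: |a_{m+1}| / |a_m| = [(m² + 4m + 9)/((m+1)² + 4(m+1) + 9)] · 11·5/(9·49), which tends to 55/441 as m → ∞.
Writing y = (x + 9)², the series in y has radius 441/55, so |x + 9| < √(441/55) and R = 21√55/55.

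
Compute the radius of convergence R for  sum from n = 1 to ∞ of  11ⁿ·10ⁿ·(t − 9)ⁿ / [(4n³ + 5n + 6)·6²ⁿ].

R = 18/55

Apply the ratio test: |a_{n+1}| / |a_n| = [(4n³ + 5n + 6)/(4(n+1)³ + 5(n+1) + 6)] · 11·10/36, which tends to 55/18 as n → ∞.
Convergence for |t − 9| · 55/18 < 1, i.e. |t − 9| < 18/55. So R = 18/55.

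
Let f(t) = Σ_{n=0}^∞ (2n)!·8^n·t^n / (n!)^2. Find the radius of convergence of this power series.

R = 1/32

By the ratio test, |a_{n+1}/a_n| = (2n+1)·(2n+2)/(n+1)² · 8 → 32.
The series converges when 32 · |t| < 1, giving R = 1/32.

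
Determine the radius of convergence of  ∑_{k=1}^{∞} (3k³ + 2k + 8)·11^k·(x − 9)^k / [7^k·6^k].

R = 42/11

Ratio test: |a_{k+1}/a_k| = [(3(k+1)³ + 2(k+1) + 8)/(3k³ + 2k + 8)] · 11/(7·6) → 11/42 as k → ∞.
Thus R = 1/(11/42) = 42/11.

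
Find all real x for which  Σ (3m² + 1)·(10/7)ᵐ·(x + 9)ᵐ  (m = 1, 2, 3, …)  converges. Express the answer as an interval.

(-97/10, -83/10)

By the ratio test, |a_{m+1}/a_m| = [(3(m+1)² + 1)/(3m² + 1)] · 10/7 → 10/7.
Hence the series converges for |x + 9| < 1/(10/7) = 7/10, so the radius of convergence is 7/10.
At x = -83/10: the m-th term does not approach 0; divergence by the term test.
Check x = -97/10: the terms have absolute value of order m², which does not tend to 0, so the series diverges by the divergence test.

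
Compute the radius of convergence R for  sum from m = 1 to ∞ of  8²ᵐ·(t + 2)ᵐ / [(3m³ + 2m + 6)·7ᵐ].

By the ratio test, |a_{m+1}/a_m| = [(3m³ + 2m + 6)/(3(m+1)³ + 2(m+1) + 6)] · 64/7 → 64/7.
The series converges when 64/7 · |t + 2| < 1, giving R = 7/64.

R = 7/64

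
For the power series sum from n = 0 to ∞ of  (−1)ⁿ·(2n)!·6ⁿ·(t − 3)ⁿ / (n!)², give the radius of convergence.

R = 1/24

Apply the ratio test: |a_{n+1}| / |a_n| = (2n+1)·(2n+2)/(n+1)² · 6, which tends to 24 as n → ∞.
Convergence for |t − 3| · 24 < 1, i.e. |t − 3| < 1/24. So R = 1/24.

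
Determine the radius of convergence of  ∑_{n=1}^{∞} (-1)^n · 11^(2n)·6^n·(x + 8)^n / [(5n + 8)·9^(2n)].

R = 27/242

Apply the ratio test: |a_{n+1}| / |a_n| = [(5n + 8)/(5(n+1) + 8)] · 121·6/81, which tends to 242/27 as n → ∞.
The series converges when 242/27 · |x + 8| < 1, giving R = 27/242.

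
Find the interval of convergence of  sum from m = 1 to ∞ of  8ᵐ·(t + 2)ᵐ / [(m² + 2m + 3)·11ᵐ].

[-27/8, -5/8]

By the ratio test, |a_{m+1}/a_m| = [(m² + 2m + 3)/((m+1)² + 2(m+1) + 3)] · 8/11 → 8/11.
Convergence for |t + 2| · 8/11 < 1, i.e. |t + 2| < 11/8. So R = 11/8.
Endpoint t = -5/8: the terms are on the order of 1/m², so the series converges absolutely by comparison with the p-series (p = 2 > 1).
At t = -27/8: absolute convergence follows by limit comparison with Σ 1/m².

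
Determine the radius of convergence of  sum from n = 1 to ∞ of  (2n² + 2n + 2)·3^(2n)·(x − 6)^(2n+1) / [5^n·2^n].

R = √10/3

Ratio test: |a_{n+1}/a_n| = [(2(n+1)² + 2(n+1) + 2)/(2n² + 2n + 2)] · 9/(5·2) → 9/10 as n → ∞.
Writing y = (x − 6)², the series in y has radius 10/9, so |x − 6| < √(10/9) and R = √10/3.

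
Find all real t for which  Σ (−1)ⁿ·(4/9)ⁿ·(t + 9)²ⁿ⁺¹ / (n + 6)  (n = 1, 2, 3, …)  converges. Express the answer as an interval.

By the ratio test, |a_{n+1}/a_n| = [(n + 6)/((n+1) + 6)] · 4/9 → 4/9.
Writing y = (t + 9)², the series in y has radius 9/4, so |t + 9| < √(9/4) = 3/2 and R = 3/2.
When t = -15/2, convergence follows from the alternating series test (terms decrease monotonically to 0).
At t = -21/2: an alternating series whose terms decrease to 0 in absolute value, so it converges by the Leibniz criterion.

[-21/2, -15/2]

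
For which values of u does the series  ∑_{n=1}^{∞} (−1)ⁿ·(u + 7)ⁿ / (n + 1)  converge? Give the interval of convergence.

Apply the ratio test: |a_{n+1}| / |a_n| = (n + 1)/((n+1) + 1), which tends to 1 as n → ∞.
So the series converges when |u + 7| < 1 and diverges when |u + 7| > 1; R = 1.
When u = -6, convergence follows from the alternating series test (terms decrease monotonically to 0).
At u = -8: the terms behave like c/n; limit comparison with the harmonic series gives divergence.

(-8, -6]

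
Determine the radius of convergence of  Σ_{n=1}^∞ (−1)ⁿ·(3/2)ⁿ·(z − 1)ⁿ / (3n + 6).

R = 2/3

The ratio of consecutive coefficients is [(3n + 6)/(3(n+1) + 6)] · 3/2 → 3/2.
Thus R = 1/(3/2) = 2/3.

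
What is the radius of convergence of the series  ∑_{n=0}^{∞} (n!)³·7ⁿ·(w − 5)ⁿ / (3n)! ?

By the ratio test, |a_{n+1}/a_n| = (n+1)³/[(3n+1)·(3n+2)·(3n+3)] · 7 → 7/27.
Thus R = 1/(7/27) = 27/7.

R = 27/7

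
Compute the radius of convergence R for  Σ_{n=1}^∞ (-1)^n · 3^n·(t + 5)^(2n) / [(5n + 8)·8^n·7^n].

R = 2√42/3

The ratio of consecutive coefficients is [(5n + 8)/(5(n+1) + 8)] · 3/(8·7) → 3/56.
Since the exponent of (t + 5) increases by 2 each term, convergence requires |t + 5|² < 56/3, hence R = 2√42/3.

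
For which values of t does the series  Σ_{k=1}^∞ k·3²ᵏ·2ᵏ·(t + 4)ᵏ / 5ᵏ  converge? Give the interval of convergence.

(-77/18, -67/18)

Ratio test: |a_{k+1}/a_k| = [(k+1)/k] · 9·2/5 → 18/5 as k → ∞.
The series converges when 18/5 · |t + 4| < 1, giving R = 5/18.
When t = -67/18, the k-th term does not approach 0; divergence by the term test.
Endpoint t = -77/18: the terms do not tend to 0, so the series diverges.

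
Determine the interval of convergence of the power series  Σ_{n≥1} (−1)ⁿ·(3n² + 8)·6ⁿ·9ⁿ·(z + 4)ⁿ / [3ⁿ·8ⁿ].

The ratio of consecutive coefficients is [(3(n+1)² + 8)/(3n² + 8)] · 6·9/(3·8) → 9/4.
Convergence for |z + 4| · 9/4 < 1, i.e. |z + 4| < 4/9. So R = 4/9.
When z = -32/9, the terms have absolute value of order n², which does not tend to 0, so the series diverges by the divergence test.
Endpoint z = -40/9: the n-th term does not approach 0; divergence by the term test.

(-40/9, -32/9)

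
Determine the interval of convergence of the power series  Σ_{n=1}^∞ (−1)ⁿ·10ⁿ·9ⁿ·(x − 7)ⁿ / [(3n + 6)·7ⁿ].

(623/90, 637/90]

The ratio of consecutive coefficients is [(3n + 6)/(3(n+1) + 6)] · 10·9/7 → 90/7.
Hence the series converges for |x − 7| < 1/(90/7) = 7/90, so the radius of convergence is 7/90.
Endpoint x = 637/90: convergence follows from the alternating series test (terms decrease monotonically to 0).
Check x = 623/90: the terms behave like c/n; limit comparison with the harmonic series gives divergence.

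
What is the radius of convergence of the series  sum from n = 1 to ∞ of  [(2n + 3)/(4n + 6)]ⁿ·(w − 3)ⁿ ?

R = 2

By the Cauchy root test, |a_n|^(1/n) = (2n + 3)/(4n + 6) → 1/2.
Thus R = 1/(1/2) = 2.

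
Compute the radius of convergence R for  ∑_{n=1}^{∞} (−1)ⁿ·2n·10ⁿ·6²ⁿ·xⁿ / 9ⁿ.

The ratio of consecutive coefficients is [2(n+1)/2n] · 10·36/9 → 40.
Convergence for |x| · 40 < 1, i.e. |x| < 1/40. So R = 1/40.

R = 1/40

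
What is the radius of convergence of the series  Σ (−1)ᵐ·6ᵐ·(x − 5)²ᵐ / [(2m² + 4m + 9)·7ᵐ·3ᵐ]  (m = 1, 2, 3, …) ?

Ratio test: |a_{m+1}/a_m| = [(2m² + 4m + 9)/(2(m+1)² + 4(m+1) + 9)] · 6/(7·3) → 2/7 as m → ∞.
Since the exponent of (x − 5) increases by 2 each term, convergence requires |x − 5|² < 7/2, hence R = √14/2.

R = √14/2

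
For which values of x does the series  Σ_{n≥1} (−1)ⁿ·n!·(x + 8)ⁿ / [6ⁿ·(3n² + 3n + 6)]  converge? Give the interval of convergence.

{-8}

Ratio test: |a_{n+1}/a_n| = (n+1) · 1/6 · (3n² + 3n + 6)/(3(n+1)² + 3(n+1) + 6) → ∞ as n → ∞.
The terms grow without bound for any (x + 8) ≠ 0, so R = 0 (convergence only at x = -8).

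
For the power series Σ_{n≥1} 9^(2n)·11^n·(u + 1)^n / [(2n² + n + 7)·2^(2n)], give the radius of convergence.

R = 4/891

Ratio test: |a_{n+1}/a_n| = [(2n² + n + 7)/(2(n+1)² + (n+1) + 7)] · 81·11/4 → 891/4 as n → ∞.
Thus R = 1/(891/4) = 4/891.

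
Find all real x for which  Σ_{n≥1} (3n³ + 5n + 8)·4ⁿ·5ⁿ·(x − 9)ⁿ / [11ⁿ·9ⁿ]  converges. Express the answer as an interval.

Ratio test: |a_{n+1}/a_n| = [(3(n+1)³ + 5(n+1) + 8)/(3n³ + 5n + 8)] · 4·5/(11·9) → 20/99 as n → ∞.
The series converges when 20/99 · |x − 9| < 1, giving R = 99/20.
Check x = 279/20: the terms have absolute value of order n³, which does not tend to 0, so the series diverges by the divergence test.
Check x = 81/20: the n-th term does not approach 0; divergence by the term test.

(81/20, 279/20)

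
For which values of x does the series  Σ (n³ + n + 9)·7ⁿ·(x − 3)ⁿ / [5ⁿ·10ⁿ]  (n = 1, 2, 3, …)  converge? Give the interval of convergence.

By the ratio test, |a_{n+1}/a_n| = [((n+1)³ + (n+1) + 9)/(n³ + n + 9)] · 7/(5·10) → 7/50.
Convergence for |x − 3| · 7/50 < 1, i.e. |x − 3| < 50/7. So R = 50/7.
Endpoint x = 71/7: the terms do not tend to 0, so the series diverges.
When x = -29/7, the n-th term does not approach 0; divergence by the term test.

(-29/7, 71/7)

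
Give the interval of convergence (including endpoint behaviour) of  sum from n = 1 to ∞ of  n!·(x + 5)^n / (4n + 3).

{-5}

The ratio of consecutive coefficients is (n+1) · (4n + 3)/(4(n+1) + 3) → ∞.
The ratio grows without bound, so the series diverges whenever (x + 5) ≠ 0; it converges only at x = -5. R = 0.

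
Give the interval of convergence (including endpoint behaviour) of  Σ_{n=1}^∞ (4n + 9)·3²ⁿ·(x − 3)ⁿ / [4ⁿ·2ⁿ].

The ratio of consecutive coefficients is [(4(n+1) + 9)/(4n + 9)] · 9/(4·2) → 9/8.
Hence the series converges for |x − 3| < 1/(9/8) = 8/9, so the radius of convergence is 8/9.
At x = 35/9: the terms have absolute value of order n, which does not tend to 0, so the series diverges by the divergence test.
Check x = 19/9: the terms have absolute value of order n, which does not tend to 0, so the series diverges by the divergence test.

(19/9, 35/9)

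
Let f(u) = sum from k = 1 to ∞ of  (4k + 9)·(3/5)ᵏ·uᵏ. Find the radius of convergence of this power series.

Ratio test: |a_{k+1}/a_k| = [(4(k+1) + 9)/(4k + 9)] · 3/5 → 3/5 as k → ∞.
Convergence for |u| · 3/5 < 1, i.e. |u| < 5/3. So R = 5/3.

R = 5/3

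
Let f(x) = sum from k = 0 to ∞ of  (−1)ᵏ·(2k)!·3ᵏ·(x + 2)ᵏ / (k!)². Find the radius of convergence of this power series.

Apply the ratio test: |a_{k+1}| / |a_k| = (2k+1)·(2k+2)/(k+1)² · 3, which tends to 12 as k → ∞.
Convergence for |x + 2| · 12 < 1, i.e. |x + 2| < 1/12. So R = 1/12.

R = 1/12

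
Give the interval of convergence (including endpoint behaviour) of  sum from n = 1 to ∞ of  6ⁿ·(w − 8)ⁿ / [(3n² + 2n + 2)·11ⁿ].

Ratio test: |a_{n+1}/a_n| = [(3n² + 2n + 2)/(3(n+1)² + 2(n+1) + 2)] · 6/11 → 6/11 as n → ∞.
Convergence for |w − 8| · 6/11 < 1, i.e. |w − 8| < 11/6. So R = 11/6.
Check w = 59/6: the terms are on the order of 1/n², so the series converges absolutely by comparison with the p-series (p = 2 > 1).
Endpoint w = 37/6: the series is dominated by a constant times Σ 1/n², which converges (p = 2 > 1).

[37/6, 59/6]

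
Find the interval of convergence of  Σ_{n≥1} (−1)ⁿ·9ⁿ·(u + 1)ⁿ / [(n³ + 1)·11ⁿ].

By the ratio test, |a_{n+1}/a_n| = [(n³ + 1)/((n+1)³ + 1)] · 9/11 → 9/11.
Thus R = 1/(9/11) = 11/9.
Endpoint u = 2/9: absolute convergence follows by limit comparison with Σ 1/n³.
At u = -20/9: absolute convergence follows by limit comparison with Σ 1/n³.

[-20/9, 2/9]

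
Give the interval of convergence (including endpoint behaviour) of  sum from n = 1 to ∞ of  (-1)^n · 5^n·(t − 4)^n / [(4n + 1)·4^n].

(16/5, 24/5]

Apply the ratio test: |a_{n+1}| / |a_n| = [(4n + 1)/(4(n+1) + 1)] · 5/4, which tends to 5/4 as n → ∞.
The series converges when 5/4 · |t − 4| < 1, giving R = 4/5.
At t = 24/5: convergence follows from the alternating series test (terms decrease monotonically to 0).
Endpoint t = 16/5: comparison with the harmonic series Σ 1/n shows the series diverges.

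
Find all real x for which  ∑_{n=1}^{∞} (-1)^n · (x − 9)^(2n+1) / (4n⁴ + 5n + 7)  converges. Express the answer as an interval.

[8, 10]

Ratio test: |a_{n+1}/a_n| = (4n⁴ + 5n + 7)/(4(n+1)⁴ + 5(n+1) + 7) → 1 as n → ∞.
Successive powers of (x − 9) differ by 2, so the series converges when |x − 9|² · 1 < 1, i.e. |x − 9| < √(1) = 1. So R = 1.
At x = 10: the series is dominated by a constant times Σ 1/n⁴, which converges (p = 4 > 1).
Endpoint x = 8: the terms are on the order of 1/n⁴, so the series converges absolutely by comparison with the p-series (p = 4 > 1).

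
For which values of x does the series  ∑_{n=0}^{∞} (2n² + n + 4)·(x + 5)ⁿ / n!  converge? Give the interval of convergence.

By the ratio test, |a_{n+1}/a_n| = (2(n+1)² + (n+1) + 4)/(2n² + n + 4) · 1/(n+1) → 0.
The ratio tends to 0 regardless of x, hence R = ∞.

(−∞, ∞)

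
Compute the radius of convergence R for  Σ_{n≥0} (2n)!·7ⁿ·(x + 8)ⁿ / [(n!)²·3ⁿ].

Apply the ratio test: |a_{n+1}| / |a_n| = (2n+1)·(2n+2)/(n+1)² · 7/3, which tends to 28/3 as n → ∞.
Convergence for |x + 8| · 28/3 < 1, i.e. |x + 8| < 3/28. So R = 3/28.

R = 3/28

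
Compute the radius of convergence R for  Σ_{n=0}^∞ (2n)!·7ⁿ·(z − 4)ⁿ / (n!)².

Apply the ratio test: |a_{n+1}| / |a_n| = (2n+1)·(2n+2)/(n+1)² · 7, which tends to 28 as n → ∞.
The series converges when 28 · |z − 4| < 1, giving R = 1/28.

R = 1/28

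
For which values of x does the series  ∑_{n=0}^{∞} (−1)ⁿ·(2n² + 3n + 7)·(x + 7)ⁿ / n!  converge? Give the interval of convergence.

(−∞, ∞)

By the ratio test, |a_{n+1}/a_n| = (2(n+1)² + 3(n+1) + 7)/(2n² + 3n + 7) · 1/(n+1) → 0.
The limit is 0, so the series converges for all x; R = ∞.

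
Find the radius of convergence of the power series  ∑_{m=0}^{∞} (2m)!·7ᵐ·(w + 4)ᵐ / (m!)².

R = 1/28

Apply the ratio test: |a_{m+1}| / |a_m| = (2m+1)·(2m+2)/(m+1)² · 7, which tends to 28 as m → ∞.
Hence the series converges for |w + 4| < 1/(28) = 1/28, so the radius of convergence is 1/28.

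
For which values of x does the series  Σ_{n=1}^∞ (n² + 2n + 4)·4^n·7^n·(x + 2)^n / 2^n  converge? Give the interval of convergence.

(-29/14, -27/14)

By the ratio test, |a_{n+1}/a_n| = [((n+1)² + 2(n+1) + 4)/(n² + 2n + 4)] · 4·7/2 → 14.
Hence the series converges for |x + 2| < 1/(14) = 1/14, so the radius of convergence is 1/14.
When x = -27/14, the terms do not tend to 0, so the series diverges.
When x = -29/14, the terms have absolute value of order n², which does not tend to 0, so the series diverges by the divergence test.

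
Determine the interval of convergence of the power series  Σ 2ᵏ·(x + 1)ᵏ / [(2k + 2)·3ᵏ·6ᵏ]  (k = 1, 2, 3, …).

[-10, 8)

By the ratio test, |a_{k+1}/a_k| = [(2k + 2)/(2(k+1) + 2)] · 2/(3·6) → 1/9.
The series converges when 1/9 · |x + 1| < 1, giving R = 9.
Check x = 8: the terms are asymptotic to a nonzero constant times 1/k, so the series diverges by limit comparison with Σ 1/k.
When x = -10, the terms alternate in sign and decrease monotonically to 0 in absolute value (size ~ c/k), so the alternating series test gives convergence.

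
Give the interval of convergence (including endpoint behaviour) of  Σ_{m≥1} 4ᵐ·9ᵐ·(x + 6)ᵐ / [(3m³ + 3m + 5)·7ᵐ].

Ratio test: |a_{m+1}/a_m| = [(3m³ + 3m + 5)/(3(m+1)³ + 3(m+1) + 5)] · 4·9/7 → 36/7 as m → ∞.
Convergence for |x + 6| · 36/7 < 1, i.e. |x + 6| < 7/36. So R = 7/36.
Endpoint x = -209/36: absolute convergence follows by limit comparison with Σ 1/m³.
When x = -223/36, absolute convergence follows by limit comparison with Σ 1/m³.

[-223/36, -209/36]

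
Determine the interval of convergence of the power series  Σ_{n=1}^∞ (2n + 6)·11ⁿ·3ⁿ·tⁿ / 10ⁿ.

(-10/33, 10/33)

The ratio of consecutive coefficients is [(2(n+1) + 6)/(2n + 6)] · 11·3/10 → 33/10.
Convergence for |t| · 33/10 < 1, i.e. |t| < 10/33. So R = 10/33.
When t = 10/33, the n-th term does not approach 0; divergence by the term test.
Endpoint t = -10/33: the terms do not tend to 0, so the series diverges.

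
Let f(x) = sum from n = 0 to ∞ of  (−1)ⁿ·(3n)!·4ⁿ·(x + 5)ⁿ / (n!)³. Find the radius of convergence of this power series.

The ratio of consecutive coefficients is (3n+1)·(3n+2)·(3n+3)/(n+1)³ · 4 → 108.
Hence the series converges for |x + 5| < 1/(108) = 1/108, so the radius of convergence is 1/108.

R = 1/108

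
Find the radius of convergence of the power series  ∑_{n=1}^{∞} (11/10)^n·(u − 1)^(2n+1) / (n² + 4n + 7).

R = √110/11

Apply the ratio test: |a_{n+1}| / |a_n| = [(n² + 4n + 7)/((n+1)² + 4(n+1) + 7)] · 11/10, which tends to 11/10 as n → ∞.
Writing y = (u − 1)², the series in y has radius 10/11, so |u − 1| < √(10/11) and R = √110/11.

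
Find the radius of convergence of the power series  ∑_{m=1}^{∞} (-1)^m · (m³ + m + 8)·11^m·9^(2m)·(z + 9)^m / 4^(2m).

By the ratio test, |a_{m+1}/a_m| = [((m+1)³ + (m+1) + 8)/(m³ + m + 8)] · 11·81/16 → 891/16.
Convergence for |z + 9| · 891/16 < 1, i.e. |z + 9| < 16/891. So R = 16/891.

R = 16/891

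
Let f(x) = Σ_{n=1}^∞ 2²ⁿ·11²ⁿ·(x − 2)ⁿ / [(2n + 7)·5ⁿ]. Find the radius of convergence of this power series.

R = 5/484

Ratio test: |a_{n+1}/a_n| = [(2n + 7)/(2(n+1) + 7)] · 4·121/5 → 484/5 as n → ∞.
Hence the series converges for |x − 2| < 1/(484/5) = 5/484, so the radius of convergence is 5/484.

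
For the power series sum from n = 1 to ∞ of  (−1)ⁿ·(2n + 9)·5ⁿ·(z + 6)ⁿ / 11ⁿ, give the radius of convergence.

R = 11/5

The ratio of consecutive coefficients is [(2(n+1) + 9)/(2n + 9)] · 5/11 → 5/11.
Hence the series converges for |z + 6| < 1/(5/11) = 11/5, so the radius of convergence is 11/5.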